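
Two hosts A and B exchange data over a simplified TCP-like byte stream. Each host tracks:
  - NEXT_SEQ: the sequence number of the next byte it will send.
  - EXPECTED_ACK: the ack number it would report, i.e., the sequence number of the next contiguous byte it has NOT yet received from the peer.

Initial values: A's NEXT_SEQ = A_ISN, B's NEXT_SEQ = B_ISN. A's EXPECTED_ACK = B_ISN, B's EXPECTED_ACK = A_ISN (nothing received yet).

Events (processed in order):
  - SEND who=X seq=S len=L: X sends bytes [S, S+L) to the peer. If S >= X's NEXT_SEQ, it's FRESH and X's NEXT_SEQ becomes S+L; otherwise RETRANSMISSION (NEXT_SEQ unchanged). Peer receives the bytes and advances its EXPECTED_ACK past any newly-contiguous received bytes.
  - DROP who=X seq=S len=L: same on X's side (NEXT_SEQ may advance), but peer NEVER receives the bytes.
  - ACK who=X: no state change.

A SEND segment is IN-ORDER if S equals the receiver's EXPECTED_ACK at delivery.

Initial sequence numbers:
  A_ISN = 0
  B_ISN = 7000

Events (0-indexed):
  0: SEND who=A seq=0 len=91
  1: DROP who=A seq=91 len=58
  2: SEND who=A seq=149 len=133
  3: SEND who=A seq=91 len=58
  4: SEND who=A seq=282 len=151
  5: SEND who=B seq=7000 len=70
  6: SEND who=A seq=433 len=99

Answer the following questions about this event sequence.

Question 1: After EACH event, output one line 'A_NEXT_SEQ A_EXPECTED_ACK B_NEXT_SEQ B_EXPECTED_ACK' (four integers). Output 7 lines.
91 7000 7000 91
149 7000 7000 91
282 7000 7000 91
282 7000 7000 282
433 7000 7000 433
433 7070 7070 433
532 7070 7070 532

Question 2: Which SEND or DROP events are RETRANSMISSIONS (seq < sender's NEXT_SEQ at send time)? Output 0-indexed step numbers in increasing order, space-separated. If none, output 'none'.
Step 0: SEND seq=0 -> fresh
Step 1: DROP seq=91 -> fresh
Step 2: SEND seq=149 -> fresh
Step 3: SEND seq=91 -> retransmit
Step 4: SEND seq=282 -> fresh
Step 5: SEND seq=7000 -> fresh
Step 6: SEND seq=433 -> fresh

Answer: 3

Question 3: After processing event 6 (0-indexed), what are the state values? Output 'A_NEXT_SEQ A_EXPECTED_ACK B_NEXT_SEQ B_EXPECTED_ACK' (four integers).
After event 0: A_seq=91 A_ack=7000 B_seq=7000 B_ack=91
After event 1: A_seq=149 A_ack=7000 B_seq=7000 B_ack=91
After event 2: A_seq=282 A_ack=7000 B_seq=7000 B_ack=91
After event 3: A_seq=282 A_ack=7000 B_seq=7000 B_ack=282
After event 4: A_seq=433 A_ack=7000 B_seq=7000 B_ack=433
After event 5: A_seq=433 A_ack=7070 B_seq=7070 B_ack=433
After event 6: A_seq=532 A_ack=7070 B_seq=7070 B_ack=532

532 7070 7070 532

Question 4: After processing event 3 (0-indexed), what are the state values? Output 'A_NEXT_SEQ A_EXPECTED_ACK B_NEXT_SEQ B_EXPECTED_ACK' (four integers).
After event 0: A_seq=91 A_ack=7000 B_seq=7000 B_ack=91
After event 1: A_seq=149 A_ack=7000 B_seq=7000 B_ack=91
After event 2: A_seq=282 A_ack=7000 B_seq=7000 B_ack=91
After event 3: A_seq=282 A_ack=7000 B_seq=7000 B_ack=282

282 7000 7000 282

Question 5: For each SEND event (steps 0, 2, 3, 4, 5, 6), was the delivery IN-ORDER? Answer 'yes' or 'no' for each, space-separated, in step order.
Answer: yes no yes yes yes yes

Derivation:
Step 0: SEND seq=0 -> in-order
Step 2: SEND seq=149 -> out-of-order
Step 3: SEND seq=91 -> in-order
Step 4: SEND seq=282 -> in-order
Step 5: SEND seq=7000 -> in-order
Step 6: SEND seq=433 -> in-order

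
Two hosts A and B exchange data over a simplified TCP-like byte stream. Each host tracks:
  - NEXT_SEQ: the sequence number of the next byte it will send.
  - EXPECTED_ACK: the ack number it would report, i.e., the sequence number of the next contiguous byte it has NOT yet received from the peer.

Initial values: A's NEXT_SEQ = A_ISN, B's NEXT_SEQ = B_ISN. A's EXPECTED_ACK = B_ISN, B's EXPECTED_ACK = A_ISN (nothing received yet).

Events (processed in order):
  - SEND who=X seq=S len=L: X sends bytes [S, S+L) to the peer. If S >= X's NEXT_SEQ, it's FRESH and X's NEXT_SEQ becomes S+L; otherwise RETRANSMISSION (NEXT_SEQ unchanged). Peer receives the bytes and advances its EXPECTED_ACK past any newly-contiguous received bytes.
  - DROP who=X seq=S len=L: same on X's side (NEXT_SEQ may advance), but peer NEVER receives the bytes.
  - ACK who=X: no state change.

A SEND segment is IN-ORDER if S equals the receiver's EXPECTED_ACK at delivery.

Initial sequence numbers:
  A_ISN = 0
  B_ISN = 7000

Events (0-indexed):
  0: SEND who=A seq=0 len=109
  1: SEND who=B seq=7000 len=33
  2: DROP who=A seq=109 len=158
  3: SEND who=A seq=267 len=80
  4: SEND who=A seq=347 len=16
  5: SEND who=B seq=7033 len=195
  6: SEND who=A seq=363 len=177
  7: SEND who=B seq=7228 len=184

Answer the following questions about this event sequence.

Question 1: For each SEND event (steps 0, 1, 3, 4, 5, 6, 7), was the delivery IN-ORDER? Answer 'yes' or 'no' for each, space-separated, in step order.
Step 0: SEND seq=0 -> in-order
Step 1: SEND seq=7000 -> in-order
Step 3: SEND seq=267 -> out-of-order
Step 4: SEND seq=347 -> out-of-order
Step 5: SEND seq=7033 -> in-order
Step 6: SEND seq=363 -> out-of-order
Step 7: SEND seq=7228 -> in-order

Answer: yes yes no no yes no yes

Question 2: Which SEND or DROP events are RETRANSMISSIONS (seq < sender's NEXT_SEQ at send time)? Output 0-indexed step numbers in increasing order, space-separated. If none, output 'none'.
Step 0: SEND seq=0 -> fresh
Step 1: SEND seq=7000 -> fresh
Step 2: DROP seq=109 -> fresh
Step 3: SEND seq=267 -> fresh
Step 4: SEND seq=347 -> fresh
Step 5: SEND seq=7033 -> fresh
Step 6: SEND seq=363 -> fresh
Step 7: SEND seq=7228 -> fresh

Answer: none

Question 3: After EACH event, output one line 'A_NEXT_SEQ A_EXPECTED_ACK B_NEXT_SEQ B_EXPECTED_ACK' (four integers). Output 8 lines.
109 7000 7000 109
109 7033 7033 109
267 7033 7033 109
347 7033 7033 109
363 7033 7033 109
363 7228 7228 109
540 7228 7228 109
540 7412 7412 109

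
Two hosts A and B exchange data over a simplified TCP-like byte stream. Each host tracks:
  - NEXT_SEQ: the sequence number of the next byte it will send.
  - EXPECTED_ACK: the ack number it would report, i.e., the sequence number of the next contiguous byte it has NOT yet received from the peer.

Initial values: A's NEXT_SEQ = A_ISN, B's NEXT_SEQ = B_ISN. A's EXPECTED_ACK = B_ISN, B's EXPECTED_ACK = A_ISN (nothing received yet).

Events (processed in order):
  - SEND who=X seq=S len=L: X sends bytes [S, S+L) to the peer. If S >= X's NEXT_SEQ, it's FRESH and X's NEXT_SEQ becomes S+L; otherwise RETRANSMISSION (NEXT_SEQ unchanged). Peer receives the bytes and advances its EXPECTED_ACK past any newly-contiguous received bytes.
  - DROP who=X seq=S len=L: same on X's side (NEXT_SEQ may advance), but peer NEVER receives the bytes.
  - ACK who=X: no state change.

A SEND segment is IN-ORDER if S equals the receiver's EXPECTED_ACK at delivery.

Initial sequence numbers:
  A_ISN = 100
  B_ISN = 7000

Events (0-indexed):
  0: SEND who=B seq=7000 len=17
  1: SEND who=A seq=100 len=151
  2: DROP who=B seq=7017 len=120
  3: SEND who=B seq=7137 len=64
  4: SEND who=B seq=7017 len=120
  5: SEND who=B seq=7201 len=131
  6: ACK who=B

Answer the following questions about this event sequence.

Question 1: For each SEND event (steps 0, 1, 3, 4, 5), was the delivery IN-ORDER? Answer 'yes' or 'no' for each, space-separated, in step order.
Step 0: SEND seq=7000 -> in-order
Step 1: SEND seq=100 -> in-order
Step 3: SEND seq=7137 -> out-of-order
Step 4: SEND seq=7017 -> in-order
Step 5: SEND seq=7201 -> in-order

Answer: yes yes no yes yes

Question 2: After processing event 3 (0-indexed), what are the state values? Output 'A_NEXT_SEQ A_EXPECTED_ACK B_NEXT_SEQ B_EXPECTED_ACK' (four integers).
After event 0: A_seq=100 A_ack=7017 B_seq=7017 B_ack=100
After event 1: A_seq=251 A_ack=7017 B_seq=7017 B_ack=251
After event 2: A_seq=251 A_ack=7017 B_seq=7137 B_ack=251
After event 3: A_seq=251 A_ack=7017 B_seq=7201 B_ack=251

251 7017 7201 251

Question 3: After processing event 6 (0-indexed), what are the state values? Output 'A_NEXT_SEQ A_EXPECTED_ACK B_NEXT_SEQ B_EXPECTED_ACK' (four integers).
After event 0: A_seq=100 A_ack=7017 B_seq=7017 B_ack=100
After event 1: A_seq=251 A_ack=7017 B_seq=7017 B_ack=251
After event 2: A_seq=251 A_ack=7017 B_seq=7137 B_ack=251
After event 3: A_seq=251 A_ack=7017 B_seq=7201 B_ack=251
After event 4: A_seq=251 A_ack=7201 B_seq=7201 B_ack=251
After event 5: A_seq=251 A_ack=7332 B_seq=7332 B_ack=251
After event 6: A_seq=251 A_ack=7332 B_seq=7332 B_ack=251

251 7332 7332 251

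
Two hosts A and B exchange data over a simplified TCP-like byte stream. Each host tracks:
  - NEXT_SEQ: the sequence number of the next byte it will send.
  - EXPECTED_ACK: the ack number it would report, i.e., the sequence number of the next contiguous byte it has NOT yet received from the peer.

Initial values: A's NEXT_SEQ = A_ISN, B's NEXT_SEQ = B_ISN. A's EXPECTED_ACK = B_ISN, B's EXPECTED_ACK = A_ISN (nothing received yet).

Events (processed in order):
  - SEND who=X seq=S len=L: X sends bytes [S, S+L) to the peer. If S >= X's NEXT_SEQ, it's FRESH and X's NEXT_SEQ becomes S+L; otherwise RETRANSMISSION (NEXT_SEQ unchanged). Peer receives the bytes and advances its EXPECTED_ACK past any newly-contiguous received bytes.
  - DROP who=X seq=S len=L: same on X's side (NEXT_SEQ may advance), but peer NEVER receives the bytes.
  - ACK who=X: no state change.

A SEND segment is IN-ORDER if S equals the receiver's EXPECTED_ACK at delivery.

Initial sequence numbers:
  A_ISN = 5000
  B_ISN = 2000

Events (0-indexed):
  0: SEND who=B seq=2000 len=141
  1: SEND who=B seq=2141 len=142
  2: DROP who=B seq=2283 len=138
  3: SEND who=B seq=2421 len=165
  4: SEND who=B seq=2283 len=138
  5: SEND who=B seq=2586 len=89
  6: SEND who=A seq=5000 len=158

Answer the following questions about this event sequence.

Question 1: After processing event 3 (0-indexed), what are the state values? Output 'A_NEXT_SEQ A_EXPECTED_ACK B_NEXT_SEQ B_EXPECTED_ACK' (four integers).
After event 0: A_seq=5000 A_ack=2141 B_seq=2141 B_ack=5000
After event 1: A_seq=5000 A_ack=2283 B_seq=2283 B_ack=5000
After event 2: A_seq=5000 A_ack=2283 B_seq=2421 B_ack=5000
After event 3: A_seq=5000 A_ack=2283 B_seq=2586 B_ack=5000

5000 2283 2586 5000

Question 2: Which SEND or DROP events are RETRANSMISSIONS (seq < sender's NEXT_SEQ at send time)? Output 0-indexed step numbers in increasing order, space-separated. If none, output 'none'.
Step 0: SEND seq=2000 -> fresh
Step 1: SEND seq=2141 -> fresh
Step 2: DROP seq=2283 -> fresh
Step 3: SEND seq=2421 -> fresh
Step 4: SEND seq=2283 -> retransmit
Step 5: SEND seq=2586 -> fresh
Step 6: SEND seq=5000 -> fresh

Answer: 4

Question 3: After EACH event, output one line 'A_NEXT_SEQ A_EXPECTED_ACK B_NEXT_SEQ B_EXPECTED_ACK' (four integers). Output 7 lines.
5000 2141 2141 5000
5000 2283 2283 5000
5000 2283 2421 5000
5000 2283 2586 5000
5000 2586 2586 5000
5000 2675 2675 5000
5158 2675 2675 5158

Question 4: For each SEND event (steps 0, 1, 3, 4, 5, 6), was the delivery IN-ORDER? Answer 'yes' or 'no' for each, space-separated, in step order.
Step 0: SEND seq=2000 -> in-order
Step 1: SEND seq=2141 -> in-order
Step 3: SEND seq=2421 -> out-of-order
Step 4: SEND seq=2283 -> in-order
Step 5: SEND seq=2586 -> in-order
Step 6: SEND seq=5000 -> in-order

Answer: yes yes no yes yes yes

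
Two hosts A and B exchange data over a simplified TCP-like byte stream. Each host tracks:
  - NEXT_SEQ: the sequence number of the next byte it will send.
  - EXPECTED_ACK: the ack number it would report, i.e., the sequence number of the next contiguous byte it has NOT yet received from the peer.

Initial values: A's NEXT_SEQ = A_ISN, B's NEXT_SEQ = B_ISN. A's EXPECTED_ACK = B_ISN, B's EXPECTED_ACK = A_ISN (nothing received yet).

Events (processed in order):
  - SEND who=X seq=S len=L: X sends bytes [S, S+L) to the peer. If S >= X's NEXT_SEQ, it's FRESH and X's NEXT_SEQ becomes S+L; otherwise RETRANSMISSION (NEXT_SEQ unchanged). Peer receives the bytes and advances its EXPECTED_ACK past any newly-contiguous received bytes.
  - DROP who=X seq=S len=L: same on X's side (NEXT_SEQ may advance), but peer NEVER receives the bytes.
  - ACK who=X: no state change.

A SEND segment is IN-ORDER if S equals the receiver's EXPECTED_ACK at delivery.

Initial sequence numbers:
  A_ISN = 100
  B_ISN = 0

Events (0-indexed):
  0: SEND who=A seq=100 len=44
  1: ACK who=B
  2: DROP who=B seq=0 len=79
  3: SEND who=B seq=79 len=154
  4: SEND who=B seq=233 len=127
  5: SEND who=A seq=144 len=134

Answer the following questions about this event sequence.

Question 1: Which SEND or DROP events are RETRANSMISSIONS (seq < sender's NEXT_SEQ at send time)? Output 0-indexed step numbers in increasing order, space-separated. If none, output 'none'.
Answer: none

Derivation:
Step 0: SEND seq=100 -> fresh
Step 2: DROP seq=0 -> fresh
Step 3: SEND seq=79 -> fresh
Step 4: SEND seq=233 -> fresh
Step 5: SEND seq=144 -> fresh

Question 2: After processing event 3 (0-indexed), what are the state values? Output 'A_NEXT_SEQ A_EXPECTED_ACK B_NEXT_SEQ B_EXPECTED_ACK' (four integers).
After event 0: A_seq=144 A_ack=0 B_seq=0 B_ack=144
After event 1: A_seq=144 A_ack=0 B_seq=0 B_ack=144
After event 2: A_seq=144 A_ack=0 B_seq=79 B_ack=144
After event 3: A_seq=144 A_ack=0 B_seq=233 B_ack=144

144 0 233 144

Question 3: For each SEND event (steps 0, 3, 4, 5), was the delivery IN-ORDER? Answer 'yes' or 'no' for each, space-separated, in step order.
Answer: yes no no yes

Derivation:
Step 0: SEND seq=100 -> in-order
Step 3: SEND seq=79 -> out-of-order
Step 4: SEND seq=233 -> out-of-order
Step 5: SEND seq=144 -> in-order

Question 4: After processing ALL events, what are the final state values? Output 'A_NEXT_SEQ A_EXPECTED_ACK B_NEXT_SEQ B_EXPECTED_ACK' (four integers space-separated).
Answer: 278 0 360 278

Derivation:
After event 0: A_seq=144 A_ack=0 B_seq=0 B_ack=144
After event 1: A_seq=144 A_ack=0 B_seq=0 B_ack=144
After event 2: A_seq=144 A_ack=0 B_seq=79 B_ack=144
After event 3: A_seq=144 A_ack=0 B_seq=233 B_ack=144
After event 4: A_seq=144 A_ack=0 B_seq=360 B_ack=144
After event 5: A_seq=278 A_ack=0 B_seq=360 B_ack=278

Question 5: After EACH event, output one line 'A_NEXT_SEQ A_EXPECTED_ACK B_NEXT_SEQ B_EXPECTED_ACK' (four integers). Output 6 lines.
144 0 0 144
144 0 0 144
144 0 79 144
144 0 233 144
144 0 360 144
278 0 360 278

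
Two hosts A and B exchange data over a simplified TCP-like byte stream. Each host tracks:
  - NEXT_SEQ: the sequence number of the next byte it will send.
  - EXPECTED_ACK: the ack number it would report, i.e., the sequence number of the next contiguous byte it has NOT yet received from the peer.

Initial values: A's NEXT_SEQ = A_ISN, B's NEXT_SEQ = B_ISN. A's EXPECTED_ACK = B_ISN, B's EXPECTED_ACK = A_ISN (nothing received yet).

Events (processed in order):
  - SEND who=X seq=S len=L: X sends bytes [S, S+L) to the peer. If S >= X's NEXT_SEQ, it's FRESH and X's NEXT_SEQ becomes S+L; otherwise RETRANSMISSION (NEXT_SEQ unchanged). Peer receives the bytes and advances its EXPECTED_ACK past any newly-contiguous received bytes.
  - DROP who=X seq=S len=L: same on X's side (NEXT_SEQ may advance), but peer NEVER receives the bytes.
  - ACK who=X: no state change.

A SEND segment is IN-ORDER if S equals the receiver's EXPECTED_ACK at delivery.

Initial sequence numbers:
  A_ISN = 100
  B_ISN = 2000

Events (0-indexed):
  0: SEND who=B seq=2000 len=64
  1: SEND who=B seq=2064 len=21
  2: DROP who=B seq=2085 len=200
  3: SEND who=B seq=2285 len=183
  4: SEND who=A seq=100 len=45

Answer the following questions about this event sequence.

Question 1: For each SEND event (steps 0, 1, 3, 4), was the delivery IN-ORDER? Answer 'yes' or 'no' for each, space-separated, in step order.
Step 0: SEND seq=2000 -> in-order
Step 1: SEND seq=2064 -> in-order
Step 3: SEND seq=2285 -> out-of-order
Step 4: SEND seq=100 -> in-order

Answer: yes yes no yes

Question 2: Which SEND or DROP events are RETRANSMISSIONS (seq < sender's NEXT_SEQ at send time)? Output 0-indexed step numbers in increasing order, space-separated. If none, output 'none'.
Answer: none

Derivation:
Step 0: SEND seq=2000 -> fresh
Step 1: SEND seq=2064 -> fresh
Step 2: DROP seq=2085 -> fresh
Step 3: SEND seq=2285 -> fresh
Step 4: SEND seq=100 -> fresh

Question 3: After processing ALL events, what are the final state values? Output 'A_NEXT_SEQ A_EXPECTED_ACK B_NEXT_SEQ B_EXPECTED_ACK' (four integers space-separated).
Answer: 145 2085 2468 145

Derivation:
After event 0: A_seq=100 A_ack=2064 B_seq=2064 B_ack=100
After event 1: A_seq=100 A_ack=2085 B_seq=2085 B_ack=100
After event 2: A_seq=100 A_ack=2085 B_seq=2285 B_ack=100
After event 3: A_seq=100 A_ack=2085 B_seq=2468 B_ack=100
After event 4: A_seq=145 A_ack=2085 B_seq=2468 B_ack=145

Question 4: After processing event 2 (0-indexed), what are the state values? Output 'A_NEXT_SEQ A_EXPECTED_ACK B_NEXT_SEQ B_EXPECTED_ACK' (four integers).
After event 0: A_seq=100 A_ack=2064 B_seq=2064 B_ack=100
After event 1: A_seq=100 A_ack=2085 B_seq=2085 B_ack=100
After event 2: A_seq=100 A_ack=2085 B_seq=2285 B_ack=100

100 2085 2285 100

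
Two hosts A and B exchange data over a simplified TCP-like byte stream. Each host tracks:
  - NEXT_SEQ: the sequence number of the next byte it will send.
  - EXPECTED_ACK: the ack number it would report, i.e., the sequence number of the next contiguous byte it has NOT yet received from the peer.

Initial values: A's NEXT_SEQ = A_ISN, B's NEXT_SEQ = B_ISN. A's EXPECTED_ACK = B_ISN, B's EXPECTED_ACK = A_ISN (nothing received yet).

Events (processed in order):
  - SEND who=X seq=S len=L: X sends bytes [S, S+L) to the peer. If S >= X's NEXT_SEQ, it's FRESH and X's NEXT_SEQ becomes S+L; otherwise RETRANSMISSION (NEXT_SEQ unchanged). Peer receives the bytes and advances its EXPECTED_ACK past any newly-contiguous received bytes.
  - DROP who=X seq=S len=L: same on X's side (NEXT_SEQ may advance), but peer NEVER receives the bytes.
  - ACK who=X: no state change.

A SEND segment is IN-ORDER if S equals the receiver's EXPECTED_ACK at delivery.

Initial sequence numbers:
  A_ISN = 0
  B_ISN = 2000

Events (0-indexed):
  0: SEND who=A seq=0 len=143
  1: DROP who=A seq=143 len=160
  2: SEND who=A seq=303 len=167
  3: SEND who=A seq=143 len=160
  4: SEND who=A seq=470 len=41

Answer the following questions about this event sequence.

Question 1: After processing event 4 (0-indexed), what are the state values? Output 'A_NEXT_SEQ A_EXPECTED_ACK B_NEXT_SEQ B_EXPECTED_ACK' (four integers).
After event 0: A_seq=143 A_ack=2000 B_seq=2000 B_ack=143
After event 1: A_seq=303 A_ack=2000 B_seq=2000 B_ack=143
After event 2: A_seq=470 A_ack=2000 B_seq=2000 B_ack=143
After event 3: A_seq=470 A_ack=2000 B_seq=2000 B_ack=470
After event 4: A_seq=511 A_ack=2000 B_seq=2000 B_ack=511

511 2000 2000 511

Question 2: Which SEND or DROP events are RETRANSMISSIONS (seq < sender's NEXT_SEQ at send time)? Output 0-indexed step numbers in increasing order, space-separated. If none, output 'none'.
Answer: 3

Derivation:
Step 0: SEND seq=0 -> fresh
Step 1: DROP seq=143 -> fresh
Step 2: SEND seq=303 -> fresh
Step 3: SEND seq=143 -> retransmit
Step 4: SEND seq=470 -> fresh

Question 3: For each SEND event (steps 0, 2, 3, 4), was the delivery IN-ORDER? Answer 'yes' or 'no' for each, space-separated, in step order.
Step 0: SEND seq=0 -> in-order
Step 2: SEND seq=303 -> out-of-order
Step 3: SEND seq=143 -> in-order
Step 4: SEND seq=470 -> in-order

Answer: yes no yes yes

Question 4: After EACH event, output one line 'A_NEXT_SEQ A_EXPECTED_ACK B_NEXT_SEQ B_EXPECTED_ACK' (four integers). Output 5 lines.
143 2000 2000 143
303 2000 2000 143
470 2000 2000 143
470 2000 2000 470
511 2000 2000 511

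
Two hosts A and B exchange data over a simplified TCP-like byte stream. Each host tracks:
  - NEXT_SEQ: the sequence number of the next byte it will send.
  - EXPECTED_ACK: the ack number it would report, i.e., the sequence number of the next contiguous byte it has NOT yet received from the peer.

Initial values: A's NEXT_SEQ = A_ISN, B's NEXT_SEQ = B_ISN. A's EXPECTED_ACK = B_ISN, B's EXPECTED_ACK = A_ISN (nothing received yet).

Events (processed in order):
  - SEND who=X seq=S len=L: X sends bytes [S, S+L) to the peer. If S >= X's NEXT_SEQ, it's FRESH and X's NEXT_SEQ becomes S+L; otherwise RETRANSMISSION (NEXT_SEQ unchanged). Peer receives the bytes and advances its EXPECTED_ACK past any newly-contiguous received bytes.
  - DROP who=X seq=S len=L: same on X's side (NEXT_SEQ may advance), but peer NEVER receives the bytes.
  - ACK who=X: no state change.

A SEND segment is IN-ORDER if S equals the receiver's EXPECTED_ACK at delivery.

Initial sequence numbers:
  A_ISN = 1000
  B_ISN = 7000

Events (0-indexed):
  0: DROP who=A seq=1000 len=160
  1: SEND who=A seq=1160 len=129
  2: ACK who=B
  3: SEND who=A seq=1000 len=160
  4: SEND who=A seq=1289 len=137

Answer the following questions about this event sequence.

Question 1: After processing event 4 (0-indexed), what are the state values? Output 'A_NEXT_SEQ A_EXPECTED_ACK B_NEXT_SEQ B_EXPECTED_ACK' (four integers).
After event 0: A_seq=1160 A_ack=7000 B_seq=7000 B_ack=1000
After event 1: A_seq=1289 A_ack=7000 B_seq=7000 B_ack=1000
After event 2: A_seq=1289 A_ack=7000 B_seq=7000 B_ack=1000
After event 3: A_seq=1289 A_ack=7000 B_seq=7000 B_ack=1289
After event 4: A_seq=1426 A_ack=7000 B_seq=7000 B_ack=1426

1426 7000 7000 1426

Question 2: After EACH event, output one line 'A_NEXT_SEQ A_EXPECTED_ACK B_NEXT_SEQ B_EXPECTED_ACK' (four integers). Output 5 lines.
1160 7000 7000 1000
1289 7000 7000 1000
1289 7000 7000 1000
1289 7000 7000 1289
1426 7000 7000 1426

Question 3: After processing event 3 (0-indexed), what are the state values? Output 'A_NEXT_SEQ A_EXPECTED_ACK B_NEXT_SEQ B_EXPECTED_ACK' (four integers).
After event 0: A_seq=1160 A_ack=7000 B_seq=7000 B_ack=1000
After event 1: A_seq=1289 A_ack=7000 B_seq=7000 B_ack=1000
After event 2: A_seq=1289 A_ack=7000 B_seq=7000 B_ack=1000
After event 3: A_seq=1289 A_ack=7000 B_seq=7000 B_ack=1289

1289 7000 7000 1289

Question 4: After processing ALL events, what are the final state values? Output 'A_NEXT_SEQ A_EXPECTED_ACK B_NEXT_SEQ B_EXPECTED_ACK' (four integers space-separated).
After event 0: A_seq=1160 A_ack=7000 B_seq=7000 B_ack=1000
After event 1: A_seq=1289 A_ack=7000 B_seq=7000 B_ack=1000
After event 2: A_seq=1289 A_ack=7000 B_seq=7000 B_ack=1000
After event 3: A_seq=1289 A_ack=7000 B_seq=7000 B_ack=1289
After event 4: A_seq=1426 A_ack=7000 B_seq=7000 B_ack=1426

Answer: 1426 7000 7000 1426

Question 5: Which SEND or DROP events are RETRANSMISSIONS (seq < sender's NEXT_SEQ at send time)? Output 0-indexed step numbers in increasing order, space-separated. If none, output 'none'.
Answer: 3

Derivation:
Step 0: DROP seq=1000 -> fresh
Step 1: SEND seq=1160 -> fresh
Step 3: SEND seq=1000 -> retransmit
Step 4: SEND seq=1289 -> fresh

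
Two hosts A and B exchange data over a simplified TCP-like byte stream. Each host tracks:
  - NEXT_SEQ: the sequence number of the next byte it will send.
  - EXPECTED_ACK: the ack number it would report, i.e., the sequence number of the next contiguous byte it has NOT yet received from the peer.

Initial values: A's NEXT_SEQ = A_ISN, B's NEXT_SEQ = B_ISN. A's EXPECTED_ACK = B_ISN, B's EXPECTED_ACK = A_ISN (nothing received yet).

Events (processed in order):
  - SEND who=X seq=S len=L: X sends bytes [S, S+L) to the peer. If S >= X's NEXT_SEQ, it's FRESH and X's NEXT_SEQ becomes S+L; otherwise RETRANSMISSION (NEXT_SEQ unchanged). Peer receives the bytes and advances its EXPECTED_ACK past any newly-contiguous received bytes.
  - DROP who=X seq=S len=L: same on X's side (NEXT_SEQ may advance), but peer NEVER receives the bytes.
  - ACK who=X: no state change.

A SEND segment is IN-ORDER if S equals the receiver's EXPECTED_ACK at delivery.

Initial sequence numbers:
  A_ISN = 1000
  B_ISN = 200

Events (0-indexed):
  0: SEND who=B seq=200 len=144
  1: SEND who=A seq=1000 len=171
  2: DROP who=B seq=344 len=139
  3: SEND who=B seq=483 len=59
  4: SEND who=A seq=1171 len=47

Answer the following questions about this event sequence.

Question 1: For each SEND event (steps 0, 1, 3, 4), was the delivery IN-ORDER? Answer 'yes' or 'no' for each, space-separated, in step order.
Step 0: SEND seq=200 -> in-order
Step 1: SEND seq=1000 -> in-order
Step 3: SEND seq=483 -> out-of-order
Step 4: SEND seq=1171 -> in-order

Answer: yes yes no yes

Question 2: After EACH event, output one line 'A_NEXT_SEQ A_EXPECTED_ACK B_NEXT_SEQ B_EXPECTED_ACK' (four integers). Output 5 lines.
1000 344 344 1000
1171 344 344 1171
1171 344 483 1171
1171 344 542 1171
1218 344 542 1218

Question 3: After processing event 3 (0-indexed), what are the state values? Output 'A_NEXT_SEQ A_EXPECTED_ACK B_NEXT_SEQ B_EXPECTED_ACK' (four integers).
After event 0: A_seq=1000 A_ack=344 B_seq=344 B_ack=1000
After event 1: A_seq=1171 A_ack=344 B_seq=344 B_ack=1171
After event 2: A_seq=1171 A_ack=344 B_seq=483 B_ack=1171
After event 3: A_seq=1171 A_ack=344 B_seq=542 B_ack=1171

1171 344 542 1171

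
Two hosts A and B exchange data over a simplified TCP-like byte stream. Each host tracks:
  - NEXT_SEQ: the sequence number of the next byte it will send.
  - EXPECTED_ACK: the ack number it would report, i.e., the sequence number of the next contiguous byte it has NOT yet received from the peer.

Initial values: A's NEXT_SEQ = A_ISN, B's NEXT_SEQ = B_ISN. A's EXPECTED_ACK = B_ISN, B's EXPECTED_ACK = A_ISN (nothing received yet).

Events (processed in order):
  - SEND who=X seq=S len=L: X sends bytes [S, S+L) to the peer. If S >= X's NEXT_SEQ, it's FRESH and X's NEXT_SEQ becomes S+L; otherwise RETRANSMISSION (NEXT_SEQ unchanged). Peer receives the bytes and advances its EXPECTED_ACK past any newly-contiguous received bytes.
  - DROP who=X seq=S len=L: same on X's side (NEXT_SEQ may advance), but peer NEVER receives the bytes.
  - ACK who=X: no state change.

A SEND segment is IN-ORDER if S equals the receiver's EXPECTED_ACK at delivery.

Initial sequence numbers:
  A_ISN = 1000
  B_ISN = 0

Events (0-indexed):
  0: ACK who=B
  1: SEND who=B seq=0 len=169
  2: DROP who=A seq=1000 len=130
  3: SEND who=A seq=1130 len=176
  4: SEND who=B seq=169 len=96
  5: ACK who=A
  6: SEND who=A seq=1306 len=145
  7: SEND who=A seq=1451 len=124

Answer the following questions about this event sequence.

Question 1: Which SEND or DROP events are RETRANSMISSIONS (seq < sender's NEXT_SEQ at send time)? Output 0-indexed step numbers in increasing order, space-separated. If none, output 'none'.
Answer: none

Derivation:
Step 1: SEND seq=0 -> fresh
Step 2: DROP seq=1000 -> fresh
Step 3: SEND seq=1130 -> fresh
Step 4: SEND seq=169 -> fresh
Step 6: SEND seq=1306 -> fresh
Step 7: SEND seq=1451 -> fresh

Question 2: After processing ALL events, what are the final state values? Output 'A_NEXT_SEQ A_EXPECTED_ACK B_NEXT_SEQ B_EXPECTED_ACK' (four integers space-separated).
After event 0: A_seq=1000 A_ack=0 B_seq=0 B_ack=1000
After event 1: A_seq=1000 A_ack=169 B_seq=169 B_ack=1000
After event 2: A_seq=1130 A_ack=169 B_seq=169 B_ack=1000
After event 3: A_seq=1306 A_ack=169 B_seq=169 B_ack=1000
After event 4: A_seq=1306 A_ack=265 B_seq=265 B_ack=1000
After event 5: A_seq=1306 A_ack=265 B_seq=265 B_ack=1000
After event 6: A_seq=1451 A_ack=265 B_seq=265 B_ack=1000
After event 7: A_seq=1575 A_ack=265 B_seq=265 B_ack=1000

Answer: 1575 265 265 1000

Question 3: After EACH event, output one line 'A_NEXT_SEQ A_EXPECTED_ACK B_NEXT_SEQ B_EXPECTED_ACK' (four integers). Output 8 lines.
1000 0 0 1000
1000 169 169 1000
1130 169 169 1000
1306 169 169 1000
1306 265 265 1000
1306 265 265 1000
1451 265 265 1000
1575 265 265 1000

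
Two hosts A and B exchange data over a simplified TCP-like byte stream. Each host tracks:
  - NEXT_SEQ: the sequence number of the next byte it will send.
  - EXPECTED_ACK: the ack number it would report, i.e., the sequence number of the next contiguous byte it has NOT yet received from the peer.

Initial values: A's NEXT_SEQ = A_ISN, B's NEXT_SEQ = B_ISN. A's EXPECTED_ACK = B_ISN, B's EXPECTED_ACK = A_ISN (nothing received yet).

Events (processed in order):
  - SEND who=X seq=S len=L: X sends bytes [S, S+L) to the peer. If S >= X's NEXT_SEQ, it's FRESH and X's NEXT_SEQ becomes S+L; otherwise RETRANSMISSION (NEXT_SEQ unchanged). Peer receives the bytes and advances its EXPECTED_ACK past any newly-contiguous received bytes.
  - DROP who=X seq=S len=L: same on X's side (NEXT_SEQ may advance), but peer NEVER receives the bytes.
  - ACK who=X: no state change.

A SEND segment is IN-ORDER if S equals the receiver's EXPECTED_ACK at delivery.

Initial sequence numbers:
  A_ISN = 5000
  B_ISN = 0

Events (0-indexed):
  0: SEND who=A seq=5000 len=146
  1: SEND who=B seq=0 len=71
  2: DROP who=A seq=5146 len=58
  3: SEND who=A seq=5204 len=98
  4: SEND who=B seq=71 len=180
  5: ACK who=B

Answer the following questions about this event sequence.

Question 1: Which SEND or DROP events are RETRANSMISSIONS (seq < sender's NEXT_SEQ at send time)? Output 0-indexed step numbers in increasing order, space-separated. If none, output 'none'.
Answer: none

Derivation:
Step 0: SEND seq=5000 -> fresh
Step 1: SEND seq=0 -> fresh
Step 2: DROP seq=5146 -> fresh
Step 3: SEND seq=5204 -> fresh
Step 4: SEND seq=71 -> fresh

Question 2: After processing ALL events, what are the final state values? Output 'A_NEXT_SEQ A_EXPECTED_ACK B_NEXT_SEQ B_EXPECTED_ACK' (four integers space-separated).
Answer: 5302 251 251 5146

Derivation:
After event 0: A_seq=5146 A_ack=0 B_seq=0 B_ack=5146
After event 1: A_seq=5146 A_ack=71 B_seq=71 B_ack=5146
After event 2: A_seq=5204 A_ack=71 B_seq=71 B_ack=5146
After event 3: A_seq=5302 A_ack=71 B_seq=71 B_ack=5146
After event 4: A_seq=5302 A_ack=251 B_seq=251 B_ack=5146
After event 5: A_seq=5302 A_ack=251 B_seq=251 B_ack=5146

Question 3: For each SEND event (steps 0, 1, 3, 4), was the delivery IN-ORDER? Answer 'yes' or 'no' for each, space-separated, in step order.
Step 0: SEND seq=5000 -> in-order
Step 1: SEND seq=0 -> in-order
Step 3: SEND seq=5204 -> out-of-order
Step 4: SEND seq=71 -> in-order

Answer: yes yes no yes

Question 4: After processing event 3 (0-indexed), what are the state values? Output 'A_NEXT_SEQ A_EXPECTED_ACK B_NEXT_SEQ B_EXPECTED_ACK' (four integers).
After event 0: A_seq=5146 A_ack=0 B_seq=0 B_ack=5146
After event 1: A_seq=5146 A_ack=71 B_seq=71 B_ack=5146
After event 2: A_seq=5204 A_ack=71 B_seq=71 B_ack=5146
After event 3: A_seq=5302 A_ack=71 B_seq=71 B_ack=5146

5302 71 71 5146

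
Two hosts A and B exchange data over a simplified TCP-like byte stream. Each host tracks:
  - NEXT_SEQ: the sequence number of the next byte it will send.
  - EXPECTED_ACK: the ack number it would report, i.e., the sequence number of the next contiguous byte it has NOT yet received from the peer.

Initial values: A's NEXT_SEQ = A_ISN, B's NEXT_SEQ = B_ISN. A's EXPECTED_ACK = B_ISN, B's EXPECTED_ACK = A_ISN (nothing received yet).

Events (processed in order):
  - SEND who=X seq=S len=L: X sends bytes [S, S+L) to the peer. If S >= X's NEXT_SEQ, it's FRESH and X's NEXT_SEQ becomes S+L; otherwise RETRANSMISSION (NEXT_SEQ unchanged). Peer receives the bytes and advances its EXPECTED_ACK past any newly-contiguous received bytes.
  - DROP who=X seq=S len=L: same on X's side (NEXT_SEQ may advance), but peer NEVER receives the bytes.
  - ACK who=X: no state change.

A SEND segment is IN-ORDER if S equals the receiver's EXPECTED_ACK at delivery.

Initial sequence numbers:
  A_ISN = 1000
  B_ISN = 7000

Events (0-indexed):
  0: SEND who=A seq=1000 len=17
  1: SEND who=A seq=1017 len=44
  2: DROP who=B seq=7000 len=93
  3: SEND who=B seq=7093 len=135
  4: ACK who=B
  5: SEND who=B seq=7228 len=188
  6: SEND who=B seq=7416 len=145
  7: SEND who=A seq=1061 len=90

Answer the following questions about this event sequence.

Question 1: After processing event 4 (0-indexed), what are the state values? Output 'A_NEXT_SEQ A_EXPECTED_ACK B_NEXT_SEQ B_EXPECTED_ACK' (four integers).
After event 0: A_seq=1017 A_ack=7000 B_seq=7000 B_ack=1017
After event 1: A_seq=1061 A_ack=7000 B_seq=7000 B_ack=1061
After event 2: A_seq=1061 A_ack=7000 B_seq=7093 B_ack=1061
After event 3: A_seq=1061 A_ack=7000 B_seq=7228 B_ack=1061
After event 4: A_seq=1061 A_ack=7000 B_seq=7228 B_ack=1061

1061 7000 7228 1061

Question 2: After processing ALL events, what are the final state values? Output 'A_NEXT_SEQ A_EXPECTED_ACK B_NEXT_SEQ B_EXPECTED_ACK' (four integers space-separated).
Answer: 1151 7000 7561 1151

Derivation:
After event 0: A_seq=1017 A_ack=7000 B_seq=7000 B_ack=1017
After event 1: A_seq=1061 A_ack=7000 B_seq=7000 B_ack=1061
After event 2: A_seq=1061 A_ack=7000 B_seq=7093 B_ack=1061
After event 3: A_seq=1061 A_ack=7000 B_seq=7228 B_ack=1061
After event 4: A_seq=1061 A_ack=7000 B_seq=7228 B_ack=1061
After event 5: A_seq=1061 A_ack=7000 B_seq=7416 B_ack=1061
After event 6: A_seq=1061 A_ack=7000 B_seq=7561 B_ack=1061
After event 7: A_seq=1151 A_ack=7000 B_seq=7561 B_ack=1151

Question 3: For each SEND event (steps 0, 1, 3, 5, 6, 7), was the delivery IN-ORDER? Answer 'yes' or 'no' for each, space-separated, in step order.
Answer: yes yes no no no yes

Derivation:
Step 0: SEND seq=1000 -> in-order
Step 1: SEND seq=1017 -> in-order
Step 3: SEND seq=7093 -> out-of-order
Step 5: SEND seq=7228 -> out-of-order
Step 6: SEND seq=7416 -> out-of-order
Step 7: SEND seq=1061 -> in-order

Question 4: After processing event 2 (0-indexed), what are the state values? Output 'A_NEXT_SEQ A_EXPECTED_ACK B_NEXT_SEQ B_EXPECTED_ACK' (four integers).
After event 0: A_seq=1017 A_ack=7000 B_seq=7000 B_ack=1017
After event 1: A_seq=1061 A_ack=7000 B_seq=7000 B_ack=1061
After event 2: A_seq=1061 A_ack=7000 B_seq=7093 B_ack=1061

1061 7000 7093 1061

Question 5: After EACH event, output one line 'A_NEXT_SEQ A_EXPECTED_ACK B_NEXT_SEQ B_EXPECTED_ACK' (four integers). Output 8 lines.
1017 7000 7000 1017
1061 7000 7000 1061
1061 7000 7093 1061
1061 7000 7228 1061
1061 7000 7228 1061
1061 7000 7416 1061
1061 7000 7561 1061
1151 7000 7561 1151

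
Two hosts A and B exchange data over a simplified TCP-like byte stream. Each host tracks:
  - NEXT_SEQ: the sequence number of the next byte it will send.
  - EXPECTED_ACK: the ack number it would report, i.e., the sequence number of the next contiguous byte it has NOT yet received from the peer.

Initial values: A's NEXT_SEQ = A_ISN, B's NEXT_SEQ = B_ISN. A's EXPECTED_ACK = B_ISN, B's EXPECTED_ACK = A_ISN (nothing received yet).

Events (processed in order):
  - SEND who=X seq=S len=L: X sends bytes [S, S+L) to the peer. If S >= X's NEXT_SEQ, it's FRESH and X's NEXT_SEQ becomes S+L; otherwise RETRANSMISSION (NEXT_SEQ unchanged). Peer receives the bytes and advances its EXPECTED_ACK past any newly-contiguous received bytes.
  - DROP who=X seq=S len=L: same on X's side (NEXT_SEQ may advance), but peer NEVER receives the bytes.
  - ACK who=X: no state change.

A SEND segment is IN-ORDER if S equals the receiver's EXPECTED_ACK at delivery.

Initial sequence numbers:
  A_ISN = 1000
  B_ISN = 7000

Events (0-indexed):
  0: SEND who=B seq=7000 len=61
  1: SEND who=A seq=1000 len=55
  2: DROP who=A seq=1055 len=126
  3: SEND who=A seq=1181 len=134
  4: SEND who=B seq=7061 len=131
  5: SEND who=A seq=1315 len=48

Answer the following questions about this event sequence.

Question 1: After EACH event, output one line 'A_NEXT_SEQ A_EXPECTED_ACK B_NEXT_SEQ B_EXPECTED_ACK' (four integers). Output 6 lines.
1000 7061 7061 1000
1055 7061 7061 1055
1181 7061 7061 1055
1315 7061 7061 1055
1315 7192 7192 1055
1363 7192 7192 1055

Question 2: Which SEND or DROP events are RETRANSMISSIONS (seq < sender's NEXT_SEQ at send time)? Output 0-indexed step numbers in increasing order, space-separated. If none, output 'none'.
Step 0: SEND seq=7000 -> fresh
Step 1: SEND seq=1000 -> fresh
Step 2: DROP seq=1055 -> fresh
Step 3: SEND seq=1181 -> fresh
Step 4: SEND seq=7061 -> fresh
Step 5: SEND seq=1315 -> fresh

Answer: none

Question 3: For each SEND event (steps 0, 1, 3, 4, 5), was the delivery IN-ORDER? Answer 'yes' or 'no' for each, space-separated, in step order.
Answer: yes yes no yes no

Derivation:
Step 0: SEND seq=7000 -> in-order
Step 1: SEND seq=1000 -> in-order
Step 3: SEND seq=1181 -> out-of-order
Step 4: SEND seq=7061 -> in-order
Step 5: SEND seq=1315 -> out-of-order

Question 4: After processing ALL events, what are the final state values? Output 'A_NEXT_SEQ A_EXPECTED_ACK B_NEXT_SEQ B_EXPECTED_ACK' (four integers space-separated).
After event 0: A_seq=1000 A_ack=7061 B_seq=7061 B_ack=1000
After event 1: A_seq=1055 A_ack=7061 B_seq=7061 B_ack=1055
After event 2: A_seq=1181 A_ack=7061 B_seq=7061 B_ack=1055
After event 3: A_seq=1315 A_ack=7061 B_seq=7061 B_ack=1055
After event 4: A_seq=1315 A_ack=7192 B_seq=7192 B_ack=1055
After event 5: A_seq=1363 A_ack=7192 B_seq=7192 B_ack=1055

Answer: 1363 7192 7192 1055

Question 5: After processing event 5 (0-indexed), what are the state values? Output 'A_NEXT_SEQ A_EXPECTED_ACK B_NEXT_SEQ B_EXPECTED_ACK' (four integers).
After event 0: A_seq=1000 A_ack=7061 B_seq=7061 B_ack=1000
After event 1: A_seq=1055 A_ack=7061 B_seq=7061 B_ack=1055
After event 2: A_seq=1181 A_ack=7061 B_seq=7061 B_ack=1055
After event 3: A_seq=1315 A_ack=7061 B_seq=7061 B_ack=1055
After event 4: A_seq=1315 A_ack=7192 B_seq=7192 B_ack=1055
After event 5: A_seq=1363 A_ack=7192 B_seq=7192 B_ack=1055

1363 7192 7192 1055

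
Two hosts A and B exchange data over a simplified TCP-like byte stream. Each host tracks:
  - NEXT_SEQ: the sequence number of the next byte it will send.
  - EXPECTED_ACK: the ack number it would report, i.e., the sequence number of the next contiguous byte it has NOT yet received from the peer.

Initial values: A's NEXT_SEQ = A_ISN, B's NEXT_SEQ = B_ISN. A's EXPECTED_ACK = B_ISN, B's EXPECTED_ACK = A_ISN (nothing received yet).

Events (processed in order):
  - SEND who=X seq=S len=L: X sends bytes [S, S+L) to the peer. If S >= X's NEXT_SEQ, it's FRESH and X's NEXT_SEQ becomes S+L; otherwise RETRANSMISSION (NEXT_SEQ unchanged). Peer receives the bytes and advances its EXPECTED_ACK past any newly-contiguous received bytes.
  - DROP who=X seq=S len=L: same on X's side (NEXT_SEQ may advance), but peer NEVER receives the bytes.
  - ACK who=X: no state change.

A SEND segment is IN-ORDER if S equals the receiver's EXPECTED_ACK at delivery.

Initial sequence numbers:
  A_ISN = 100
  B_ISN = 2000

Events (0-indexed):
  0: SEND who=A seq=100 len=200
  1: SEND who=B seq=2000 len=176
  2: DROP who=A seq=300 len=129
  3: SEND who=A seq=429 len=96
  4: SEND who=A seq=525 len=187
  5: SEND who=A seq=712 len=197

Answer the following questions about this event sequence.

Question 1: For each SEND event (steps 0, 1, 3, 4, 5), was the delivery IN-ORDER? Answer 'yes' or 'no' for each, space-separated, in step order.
Answer: yes yes no no no

Derivation:
Step 0: SEND seq=100 -> in-order
Step 1: SEND seq=2000 -> in-order
Step 3: SEND seq=429 -> out-of-order
Step 4: SEND seq=525 -> out-of-order
Step 5: SEND seq=712 -> out-of-order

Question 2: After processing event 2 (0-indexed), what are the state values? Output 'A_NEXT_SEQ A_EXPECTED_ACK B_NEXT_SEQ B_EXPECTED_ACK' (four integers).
After event 0: A_seq=300 A_ack=2000 B_seq=2000 B_ack=300
After event 1: A_seq=300 A_ack=2176 B_seq=2176 B_ack=300
After event 2: A_seq=429 A_ack=2176 B_seq=2176 B_ack=300

429 2176 2176 300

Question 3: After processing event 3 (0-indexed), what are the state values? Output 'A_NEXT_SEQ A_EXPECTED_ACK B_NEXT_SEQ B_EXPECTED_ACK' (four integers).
After event 0: A_seq=300 A_ack=2000 B_seq=2000 B_ack=300
After event 1: A_seq=300 A_ack=2176 B_seq=2176 B_ack=300
After event 2: A_seq=429 A_ack=2176 B_seq=2176 B_ack=300
After event 3: A_seq=525 A_ack=2176 B_seq=2176 B_ack=300

525 2176 2176 300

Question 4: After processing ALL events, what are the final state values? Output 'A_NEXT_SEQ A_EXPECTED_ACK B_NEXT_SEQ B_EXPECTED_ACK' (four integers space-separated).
After event 0: A_seq=300 A_ack=2000 B_seq=2000 B_ack=300
After event 1: A_seq=300 A_ack=2176 B_seq=2176 B_ack=300
After event 2: A_seq=429 A_ack=2176 B_seq=2176 B_ack=300
After event 3: A_seq=525 A_ack=2176 B_seq=2176 B_ack=300
After event 4: A_seq=712 A_ack=2176 B_seq=2176 B_ack=300
After event 5: A_seq=909 A_ack=2176 B_seq=2176 B_ack=300

Answer: 909 2176 2176 300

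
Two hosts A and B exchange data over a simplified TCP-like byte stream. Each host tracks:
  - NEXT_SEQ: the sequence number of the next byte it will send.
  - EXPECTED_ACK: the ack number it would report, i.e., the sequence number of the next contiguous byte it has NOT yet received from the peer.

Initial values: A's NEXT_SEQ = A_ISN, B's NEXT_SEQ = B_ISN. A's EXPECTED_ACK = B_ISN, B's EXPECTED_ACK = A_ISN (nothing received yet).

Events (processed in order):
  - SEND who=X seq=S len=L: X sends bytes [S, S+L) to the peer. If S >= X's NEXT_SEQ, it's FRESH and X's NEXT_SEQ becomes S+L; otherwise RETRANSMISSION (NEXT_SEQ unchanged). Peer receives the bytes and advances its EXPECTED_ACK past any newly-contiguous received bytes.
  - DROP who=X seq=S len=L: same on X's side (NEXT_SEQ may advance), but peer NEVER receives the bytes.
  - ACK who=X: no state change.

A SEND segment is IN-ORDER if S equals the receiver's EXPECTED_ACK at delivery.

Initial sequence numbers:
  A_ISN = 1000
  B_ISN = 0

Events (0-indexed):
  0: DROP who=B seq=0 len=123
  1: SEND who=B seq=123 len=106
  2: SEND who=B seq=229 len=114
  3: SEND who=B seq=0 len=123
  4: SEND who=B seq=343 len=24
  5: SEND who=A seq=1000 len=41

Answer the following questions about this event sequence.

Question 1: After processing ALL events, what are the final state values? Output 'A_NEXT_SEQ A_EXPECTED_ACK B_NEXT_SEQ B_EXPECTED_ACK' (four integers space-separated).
After event 0: A_seq=1000 A_ack=0 B_seq=123 B_ack=1000
After event 1: A_seq=1000 A_ack=0 B_seq=229 B_ack=1000
After event 2: A_seq=1000 A_ack=0 B_seq=343 B_ack=1000
After event 3: A_seq=1000 A_ack=343 B_seq=343 B_ack=1000
After event 4: A_seq=1000 A_ack=367 B_seq=367 B_ack=1000
After event 5: A_seq=1041 A_ack=367 B_seq=367 B_ack=1041

Answer: 1041 367 367 1041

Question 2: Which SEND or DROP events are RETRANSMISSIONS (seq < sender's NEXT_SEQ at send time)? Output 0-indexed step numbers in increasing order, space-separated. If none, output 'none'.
Step 0: DROP seq=0 -> fresh
Step 1: SEND seq=123 -> fresh
Step 2: SEND seq=229 -> fresh
Step 3: SEND seq=0 -> retransmit
Step 4: SEND seq=343 -> fresh
Step 5: SEND seq=1000 -> fresh

Answer: 3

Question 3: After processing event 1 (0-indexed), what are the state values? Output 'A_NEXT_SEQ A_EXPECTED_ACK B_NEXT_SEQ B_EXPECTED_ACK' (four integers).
After event 0: A_seq=1000 A_ack=0 B_seq=123 B_ack=1000
After event 1: A_seq=1000 A_ack=0 B_seq=229 B_ack=1000

1000 0 229 1000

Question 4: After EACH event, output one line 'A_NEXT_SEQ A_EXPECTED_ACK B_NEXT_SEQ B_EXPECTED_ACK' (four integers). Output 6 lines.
1000 0 123 1000
1000 0 229 1000
1000 0 343 1000
1000 343 343 1000
1000 367 367 1000
1041 367 367 1041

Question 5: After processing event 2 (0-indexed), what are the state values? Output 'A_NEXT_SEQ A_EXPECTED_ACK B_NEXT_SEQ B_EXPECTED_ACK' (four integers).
After event 0: A_seq=1000 A_ack=0 B_seq=123 B_ack=1000
After event 1: A_seq=1000 A_ack=0 B_seq=229 B_ack=1000
After event 2: A_seq=1000 A_ack=0 B_seq=343 B_ack=1000

1000 0 343 1000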